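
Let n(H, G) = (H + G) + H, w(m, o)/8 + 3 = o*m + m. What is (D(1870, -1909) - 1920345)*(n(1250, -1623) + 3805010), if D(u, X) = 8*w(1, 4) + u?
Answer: -7301011908789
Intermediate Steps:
w(m, o) = -24 + 8*m + 8*m*o (w(m, o) = -24 + 8*(o*m + m) = -24 + 8*(m*o + m) = -24 + 8*(m + m*o) = -24 + (8*m + 8*m*o) = -24 + 8*m + 8*m*o)
D(u, X) = 128 + u (D(u, X) = 8*(-24 + 8*1 + 8*1*4) + u = 8*(-24 + 8 + 32) + u = 8*16 + u = 128 + u)
n(H, G) = G + 2*H (n(H, G) = (G + H) + H = G + 2*H)
(D(1870, -1909) - 1920345)*(n(1250, -1623) + 3805010) = ((128 + 1870) - 1920345)*((-1623 + 2*1250) + 3805010) = (1998 - 1920345)*((-1623 + 2500) + 3805010) = -1918347*(877 + 3805010) = -1918347*3805887 = -7301011908789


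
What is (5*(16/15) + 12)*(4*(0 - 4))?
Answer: -832/3 ≈ -277.33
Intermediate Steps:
(5*(16/15) + 12)*(4*(0 - 4)) = (5*(16*(1/15)) + 12)*(4*(-4)) = (5*(16/15) + 12)*(-16) = (16/3 + 12)*(-16) = (52/3)*(-16) = -832/3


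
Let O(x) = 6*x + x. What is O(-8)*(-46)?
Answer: 2576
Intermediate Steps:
O(x) = 7*x
O(-8)*(-46) = (7*(-8))*(-46) = -56*(-46) = 2576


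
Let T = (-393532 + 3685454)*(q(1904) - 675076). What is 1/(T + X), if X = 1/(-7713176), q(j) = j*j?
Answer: 7713176/74907517368929398079 ≈ 1.0297e-13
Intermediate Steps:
q(j) = j**2
X = -1/7713176 ≈ -1.2965e-7
T = 9711630769080 (T = (-393532 + 3685454)*(1904**2 - 675076) = 3291922*(3625216 - 675076) = 3291922*2950140 = 9711630769080)
1/(T + X) = 1/(9711630769080 - 1/7713176) = 1/(74907517368929398079/7713176) = 7713176/74907517368929398079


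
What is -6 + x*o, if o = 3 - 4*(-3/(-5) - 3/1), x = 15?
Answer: 183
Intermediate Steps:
o = 63/5 (o = 3 - 4*(-3*(-⅕) - 3*1) = 3 - 4*(⅗ - 3) = 3 - 4*(-12/5) = 3 + 48/5 = 63/5 ≈ 12.600)
-6 + x*o = -6 + 15*(63/5) = -6 + 189 = 183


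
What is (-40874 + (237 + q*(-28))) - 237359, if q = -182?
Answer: -272900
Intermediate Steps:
(-40874 + (237 + q*(-28))) - 237359 = (-40874 + (237 - 182*(-28))) - 237359 = (-40874 + (237 + 5096)) - 237359 = (-40874 + 5333) - 237359 = -35541 - 237359 = -272900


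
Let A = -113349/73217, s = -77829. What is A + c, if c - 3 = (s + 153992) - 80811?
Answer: -340206314/73217 ≈ -4646.5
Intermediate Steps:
c = -4645 (c = 3 + ((-77829 + 153992) - 80811) = 3 + (76163 - 80811) = 3 - 4648 = -4645)
A = -113349/73217 (A = -113349*1/73217 = -113349/73217 ≈ -1.5481)
A + c = -113349/73217 - 4645 = -340206314/73217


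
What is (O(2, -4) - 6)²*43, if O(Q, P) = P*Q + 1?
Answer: 7267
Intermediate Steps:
O(Q, P) = 1 + P*Q
(O(2, -4) - 6)²*43 = ((1 - 4*2) - 6)²*43 = ((1 - 8) - 6)²*43 = (-7 - 6)²*43 = (-13)²*43 = 169*43 = 7267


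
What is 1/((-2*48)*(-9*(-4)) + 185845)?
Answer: 1/182389 ≈ 5.4828e-6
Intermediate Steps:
1/((-2*48)*(-9*(-4)) + 185845) = 1/(-96*36 + 185845) = 1/(-3456 + 185845) = 1/182389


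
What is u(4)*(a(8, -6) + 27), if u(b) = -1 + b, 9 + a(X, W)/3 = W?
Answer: -54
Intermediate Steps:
a(X, W) = -27 + 3*W
u(4)*(a(8, -6) + 27) = (-1 + 4)*((-27 + 3*(-6)) + 27) = 3*((-27 - 18) + 27) = 3*(-45 + 27) = 3*(-18) = -54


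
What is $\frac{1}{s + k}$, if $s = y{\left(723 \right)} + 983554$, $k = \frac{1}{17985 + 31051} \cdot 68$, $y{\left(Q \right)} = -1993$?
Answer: $\frac{12259}{12032956316} \approx 1.0188 \cdot 10^{-6}$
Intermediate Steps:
$k = \frac{17}{12259}$ ($k = \frac{1}{49036} \cdot 68 = \frac{17}{12259} \approx 0.0013867$)
$s = 981561$ ($s = -1993 + 983554 = 981561$)
$\frac{1}{s + k} = \frac{1}{981561 + \frac{17}{12259}} = \frac{1}{\frac{12032956316}{12259}} = \frac{12259}{12032956316}$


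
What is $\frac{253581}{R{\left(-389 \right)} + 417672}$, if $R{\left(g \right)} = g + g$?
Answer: $\frac{253581}{416894} \approx 0.60826$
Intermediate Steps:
$R{\left(g \right)} = 2 g$
$\frac{253581}{R{\left(-389 \right)} + 417672} = \frac{253581}{2 \left(-389\right) + 417672} = \frac{253581}{-778 + 417672} = \frac{253581}{416894}$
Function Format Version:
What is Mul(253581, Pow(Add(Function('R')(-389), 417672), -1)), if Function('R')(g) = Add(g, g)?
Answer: Rational(253581, 416894) ≈ 0.60826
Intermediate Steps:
Function('R')(g) = Mul(2, g)
Mul(253581, Pow(Add(Function('R')(-389), 417672), -1)) = Mul(253581, Pow(Add(Mul(2, -389), 417672), -1)) = Mul(253581, Pow(Add(-778, 417672), -1)) = Mul(253581, Pow(416894, -1)) = Mul(253581, Rational(1, 416894)) = Rational(253581, 416894)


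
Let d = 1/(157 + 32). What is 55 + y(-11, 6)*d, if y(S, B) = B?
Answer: 3467/63 ≈ 55.032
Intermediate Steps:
d = 1/189 ≈ 0.0052910
55 + y(-11, 6)*d = 55 + 6*(1/189) = 55 + 2/63 = 3467/63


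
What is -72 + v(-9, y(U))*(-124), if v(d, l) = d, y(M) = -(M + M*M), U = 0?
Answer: 1044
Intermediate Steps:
y(M) = -M - M² (y(M) = -(M + M²) = -M - M²)
-72 + v(-9, y(U))*(-124) = -72 - 9*(-124) = -72 + 1116 = 1044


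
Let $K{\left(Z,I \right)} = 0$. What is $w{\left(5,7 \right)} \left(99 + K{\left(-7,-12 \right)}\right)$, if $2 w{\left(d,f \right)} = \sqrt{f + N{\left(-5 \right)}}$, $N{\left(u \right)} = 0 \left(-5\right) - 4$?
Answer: $\frac{99 \sqrt{3}}{2} \approx 85.737$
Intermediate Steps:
$N{\left(u \right)} = -4$ ($N{\left(u \right)} = 0 - 4 = -4$)
$w{\left(d,f \right)} = \frac{\sqrt{-4 + f}}{2}$ ($w{\left(d,f \right)} = \frac{\sqrt{f - 4}}{2} = \frac{\sqrt{-4 + f}}{2}$)
$w{\left(5,7 \right)} \left(99 + K{\left(-7,-12 \right)}\right) = \frac{\sqrt{-4 + 7}}{2} \left(99 + 0\right) = \frac{\sqrt{3}}{2} \cdot 99 = \frac{99 \sqrt{3}}{2}$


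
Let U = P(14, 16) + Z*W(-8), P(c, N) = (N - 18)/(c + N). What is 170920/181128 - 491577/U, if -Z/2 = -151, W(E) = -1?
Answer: 167043727670/102586371 ≈ 1628.3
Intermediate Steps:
P(c, N) = (-18 + N)/(N + c)
Z = 302 (Z = -2*(-151) = 302)
U = -4531/15 (U = (-18 + 16)/(16 + 14) + 302*(-1) = -2/30 - 302 = (1/30)*(-2) - 302 = -1/15 - 302 = -4531/15 ≈ -302.07)
170920/181128 - 491577/U = 170920/181128 - 491577/(-4531/15) = 170920*(1/181128) - 491577*(-15/4531) = 21365/22641 + 7373655/4531 = 167043727670/102586371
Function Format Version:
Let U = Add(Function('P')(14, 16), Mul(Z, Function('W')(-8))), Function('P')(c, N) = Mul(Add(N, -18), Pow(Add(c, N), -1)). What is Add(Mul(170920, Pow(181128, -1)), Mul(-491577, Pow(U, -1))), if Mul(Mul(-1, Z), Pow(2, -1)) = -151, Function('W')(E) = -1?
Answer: Rational(167043727670, 102586371) ≈ 1628.3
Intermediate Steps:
Function('P')(c, N) = Mul(Pow(Add(N, c), -1), Add(-18, N)) (Function('P')(c, N) = Mul(Add(-18, N), Pow(Add(N, c), -1)) = Mul(Pow(Add(N, c), -1), Add(-18, N)))
Z = 302 (Z = Mul(-2, -151) = 302)
U = Rational(-4531, 15) (U = Add(Mul(Pow(Add(16, 14), -1), Add(-18, 16)), Mul(302, -1)) = Add(Mul(Pow(30, -1), -2), -302) = Add(Mul(Rational(1, 30), -2), -302) = Add(Rational(-1, 15), -302) = Rational(-4531, 15) ≈ -302.07)
Add(Mul(170920, Pow(181128, -1)), Mul(-491577, Pow(U, -1))) = Add(Mul(170920, Pow(181128, -1)), Mul(-491577, Pow(Rational(-4531, 15), -1))) = Add(Mul(170920, Rational(1, 181128)), Mul(-491577, Rational(-15, 4531))) = Add(Rational(21365, 22641), Rational(7373655, 4531)) = Rational(167043727670, 102586371)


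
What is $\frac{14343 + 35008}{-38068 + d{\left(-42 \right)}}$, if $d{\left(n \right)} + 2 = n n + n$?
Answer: $- \frac{49351}{36348} \approx -1.3577$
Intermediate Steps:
$d{\left(n \right)} = -2 + n + n^{2}$ ($d{\left(n \right)} = -2 + \left(n n + n\right) = -2 + \left(n^{2} + n\right) = -2 + \left(n + n^{2}\right) = -2 + n + n^{2}$)
$\frac{14343 + 35008}{-38068 + d{\left(-42 \right)}} = \frac{14343 + 35008}{-38068 - \left(44 - 1764\right)} = \frac{49351}{-38068 - -1720} = \frac{49351}{-38068 + 1720} = \frac{49351}{-36348} = 49351 \left(- \frac{1}{36348}\right) = - \frac{49351}{36348}$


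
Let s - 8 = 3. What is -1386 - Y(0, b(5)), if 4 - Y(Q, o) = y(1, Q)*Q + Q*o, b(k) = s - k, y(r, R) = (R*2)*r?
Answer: -1390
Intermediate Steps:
s = 11 (s = 8 + 3 = 11)
y(r, R) = 2*R*r (y(r, R) = (2*R)*r = 2*R*r)
b(k) = 11 - k
Y(Q, o) = 4 - 2*Q² - Q*o (Y(Q, o) = 4 - ((2*Q*1)*Q + Q*o) = 4 - ((2*Q)*Q + Q*o) = 4 - (2*Q² + Q*o) = 4 + (-2*Q² - Q*o) = 4 - 2*Q² - Q*o)
-1386 - Y(0, b(5)) = -1386 - (4 - 2*0² - 1*0*(11 - 1*5)) = -1386 - (4 - 2*0 - 1*0*(11 - 5)) = -1386 - (4 + 0 - 1*0*6) = -1386 - (4 + 0 + 0) = -1386 - 1*4 = -1386 - 4 = -1390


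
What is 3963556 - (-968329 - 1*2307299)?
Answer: 7239184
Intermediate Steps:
3963556 - (-968329 - 1*2307299) = 3963556 - (-968329 - 2307299) = 3963556 - 1*(-3275628) = 3963556 + 3275628 = 7239184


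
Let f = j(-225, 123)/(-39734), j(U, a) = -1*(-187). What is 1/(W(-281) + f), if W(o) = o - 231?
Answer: -39734/20343995 ≈ -0.0019531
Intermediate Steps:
j(U, a) = 187
f = -187/39734 (f = 187/(-39734) = 187*(-1/39734) = -187/39734 ≈ -0.0047063)
W(o) = -231 + o
1/(W(-281) + f) = 1/((-231 - 281) - 187/39734) = 1/(-512 - 187/39734) = 1/(-20343995/39734) = -39734/20343995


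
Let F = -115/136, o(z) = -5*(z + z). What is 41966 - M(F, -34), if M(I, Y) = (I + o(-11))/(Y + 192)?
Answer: 901750563/21488 ≈ 41965.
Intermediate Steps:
o(z) = -10*z
F = -115/136 (F = -115*1/136 = -115/136 ≈ -0.84559)
M(I, Y) = (110 + I)/(192 + Y) (M(I, Y) = (I - 10*(-11))/(Y + 192) = (I + 110)/(192 + Y) = (110 + I)/(192 + Y))
41966 - M(F, -34) = 41966 - (110 - 115/136)/(192 - 34) = 41966 - 14845/(158*136) = 41966 - 1*14845/21488 = 41966 - 14845/21488 = 901750563/21488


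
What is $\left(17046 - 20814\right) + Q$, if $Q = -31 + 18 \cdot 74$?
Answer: $-2467$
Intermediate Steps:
$Q = 1301$ ($Q = -31 + 1332 = 1301$)
$\left(17046 - 20814\right) + Q = \left(17046 - 20814\right) + 1301 = -3768 + 1301 = -2467$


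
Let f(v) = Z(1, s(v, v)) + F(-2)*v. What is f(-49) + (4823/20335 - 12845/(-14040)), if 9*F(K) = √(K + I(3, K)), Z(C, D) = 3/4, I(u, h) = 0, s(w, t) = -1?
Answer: 15515587/8157240 - 49*I*√2/9 ≈ 1.9021 - 7.6996*I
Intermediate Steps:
Z(C, D) = ¾ (Z(C, D) = 3*(¼) = ¾)
F(K) = √K/9 (F(K) = √(K + 0)/9 = √K/9)
f(v) = ¾ + I*v*√2/9 (f(v) = ¾ + (√(-2)/9)*v = ¾ + ((I*√2)/9)*v = ¾ + (I*√2/9)*v = ¾ + I*v*√2/9)
f(-49) + (4823/20335 - 12845/(-14040)) = (¾ + (⅑)*I*(-49)*√2) + (4823/20335 - 12845/(-14040)) = (¾ - 49*I*√2/9) + (4823*(1/20335) - 12845*(-1/14040)) = (¾ - 49*I*√2/9) + (689/2905 + 2569/2808) = (¾ - 49*I*√2/9) + 9397657/8157240 = 15515587/8157240 - 49*I*√2/9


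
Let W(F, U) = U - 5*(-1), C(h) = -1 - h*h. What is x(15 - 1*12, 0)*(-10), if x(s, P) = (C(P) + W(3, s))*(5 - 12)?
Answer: 490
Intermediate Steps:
C(h) = -1 - h²
W(F, U) = 5 + U (W(F, U) = U - 1*(-5) = U + 5 = 5 + U)
x(s, P) = -28 - 7*s + 7*P² (x(s, P) = ((-1 - P²) + (5 + s))*(5 - 12) = (4 + s - P²)*(-7) = -28 - 7*s + 7*P²)
x(15 - 1*12, 0)*(-10) = (-28 - 7*(15 - 1*12) + 7*0²)*(-10) = (-28 - 7*(15 - 12) + 7*0)*(-10) = (-28 - 7*3 + 0)*(-10) = (-28 - 21 + 0)*(-10) = -49*(-10) = 490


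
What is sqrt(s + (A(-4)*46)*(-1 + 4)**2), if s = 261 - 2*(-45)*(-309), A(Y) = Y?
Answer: 3*I*sqrt(3245) ≈ 170.89*I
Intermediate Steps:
s = -27549 (s = 261 + 90*(-309) = 261 - 27810 = -27549)
sqrt(s + (A(-4)*46)*(-1 + 4)**2) = sqrt(-27549 + (-4*46)*(-1 + 4)**2) = sqrt(-27549 - 184*3**2) = sqrt(-27549 - 184*9) = sqrt(-27549 - 1656) = sqrt(-29205) = 3*I*sqrt(3245)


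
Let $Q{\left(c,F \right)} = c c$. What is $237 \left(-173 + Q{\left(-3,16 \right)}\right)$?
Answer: $-38868$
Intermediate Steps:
$Q{\left(c,F \right)} = c^{2}$
$237 \left(-173 + Q{\left(-3,16 \right)}\right) = 237 \left(-173 + \left(-3\right)^{2}\right) = 237 \left(-173 + 9\right) = 237 \left(-164\right) = -38868$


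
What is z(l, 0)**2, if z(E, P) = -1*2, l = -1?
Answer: 4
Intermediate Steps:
z(E, P) = -2
z(l, 0)**2 = (-2)**2 = 4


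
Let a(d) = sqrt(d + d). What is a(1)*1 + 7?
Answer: 7 + sqrt(2) ≈ 8.4142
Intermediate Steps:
a(d) = sqrt(2)*sqrt(d) (a(d) = sqrt(2*d) = sqrt(2)*sqrt(d))
a(1)*1 + 7 = (sqrt(2)*sqrt(1))*1 + 7 = (sqrt(2)*1)*1 + 7 = sqrt(2)*1 + 7 = sqrt(2) + 7 = 7 + sqrt(2)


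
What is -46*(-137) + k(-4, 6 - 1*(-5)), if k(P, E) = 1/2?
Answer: 12605/2 ≈ 6302.5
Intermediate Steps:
k(P, E) = ½
-46*(-137) + k(-4, 6 - 1*(-5)) = -46*(-137) + ½ = 6302 + ½ = 12605/2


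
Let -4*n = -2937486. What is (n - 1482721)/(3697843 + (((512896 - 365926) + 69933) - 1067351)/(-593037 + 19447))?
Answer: -429245789705/2121046616818 ≈ -0.20237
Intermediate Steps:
n = 1468743/2 (n = -¼*(-2937486) = 1468743/2 ≈ 7.3437e+5)
(n - 1482721)/(3697843 + (((512896 - 365926) + 69933) - 1067351)/(-593037 + 19447)) = (1468743/2 - 1482721)/(3697843 + (((512896 - 365926) + 69933) - 1067351)/(-593037 + 19447)) = -1496699/(2*(3697843 + ((146970 + 69933) - 1067351)/(-573590))) = -1496699/(2*(3697843 + (216903 - 1067351)*(-1/573590))) = -1496699/(2*(3697843 - 850448*(-1/573590))) = -1496699/(2*(3697843 + 425224/286795)) = -1496699/(2*1060523308409/286795) = -1496699/2*286795/1060523308409 = -429245789705/2121046616818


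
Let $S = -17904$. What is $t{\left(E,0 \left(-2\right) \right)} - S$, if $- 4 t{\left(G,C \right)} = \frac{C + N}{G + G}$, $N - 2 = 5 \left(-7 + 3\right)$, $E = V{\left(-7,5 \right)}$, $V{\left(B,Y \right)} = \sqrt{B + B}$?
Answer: $17904 - \frac{9 i \sqrt{14}}{56} \approx 17904.0 - 0.60134 i$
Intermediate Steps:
$V{\left(B,Y \right)} = \sqrt{2} \sqrt{B}$ ($V{\left(B,Y \right)} = \sqrt{2 B} = \sqrt{2} \sqrt{B}$)
$E = i \sqrt{14}$ ($E = \sqrt{2} \sqrt{-7} = \sqrt{2} i \sqrt{7} = i \sqrt{14} \approx 3.7417 i$)
$N = -18$ ($N = 2 + 5 \left(-7 + 3\right) = 2 + 5 \left(-4\right) = 2 - 20 = -18$)
$t{\left(G,C \right)} = - \frac{-18 + C}{8 G}$ ($t{\left(G,C \right)} = - \frac{\left(C - 18\right) \frac{1}{G + G}}{4} = - \frac{\left(-18 + C\right) \frac{1}{2 G}}{4} = - \frac{\frac{1}{2} \frac{1}{G} \left(-18 + C\right)}{4} = - \frac{-18 + C}{8 G}$)
$t{\left(E,0 \left(-2\right) \right)} - S = \frac{18 - 0 \left(-2\right)}{8 i \sqrt{14}} - -17904 = \frac{- \frac{i \sqrt{14}}{14} \left(18 - 0\right)}{8} + 17904 = \frac{- \frac{i \sqrt{14}}{14} \left(18 + 0\right)}{8} + 17904 = \frac{1}{8} \left(- \frac{i \sqrt{14}}{14}\right) 18 + 17904 = - \frac{9 i \sqrt{14}}{56} + 17904 = 17904 - \frac{9 i \sqrt{14}}{56}$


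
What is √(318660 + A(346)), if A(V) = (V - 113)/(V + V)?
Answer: √38148740869/346 ≈ 564.50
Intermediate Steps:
A(V) = (-113 + V)/(2*V) (A(V) = (-113 + V)/((2*V)) = (-113 + V)*(1/(2*V)) = (-113 + V)/(2*V))
√(318660 + A(346)) = √(318660 + (½)*(-113 + 346)/346) = √(318660 + (½)*(1/346)*233) = √(318660 + 233/692) = √(220512953/692) = √38148740869/346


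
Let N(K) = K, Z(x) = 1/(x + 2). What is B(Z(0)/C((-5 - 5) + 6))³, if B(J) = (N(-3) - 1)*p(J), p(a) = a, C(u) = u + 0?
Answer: ⅛ ≈ 0.12500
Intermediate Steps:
Z(x) = 1/(2 + x)
C(u) = u
B(J) = -4*J (B(J) = (-3 - 1)*J = -4*J)
B(Z(0)/C((-5 - 5) + 6))³ = (-4/((2 + 0)*((-5 - 5) + 6)))³ = (-4/(2*(-10 + 6)))³ = (-2/(-4))³ = (-2*(-1)/4)³ = (-4*(-⅛))³ = (½)³ = ⅛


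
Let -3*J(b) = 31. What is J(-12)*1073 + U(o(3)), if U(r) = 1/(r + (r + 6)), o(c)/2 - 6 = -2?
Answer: -731783/66 ≈ -11088.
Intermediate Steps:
o(c) = 8 (o(c) = 12 + 2*(-2) = 12 - 4 = 8)
J(b) = -31/3 (J(b) = -1/3*31 = -31/3)
U(r) = 1/(6 + 2*r) (U(r) = 1/(r + (6 + r)) = 1/(6 + 2*r))
J(-12)*1073 + U(o(3)) = -31/3*1073 + 1/(2*(3 + 8)) = -33263/3 + (1/2)/11 = -33263/3 + (1/2)*(1/11) = -33263/3 + 1/22 = -731783/66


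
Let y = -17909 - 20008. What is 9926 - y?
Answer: 47843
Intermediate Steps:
y = -37917
9926 - y = 9926 - 1*(-37917) = 9926 + 37917 = 47843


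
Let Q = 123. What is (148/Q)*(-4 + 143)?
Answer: 20572/123 ≈ 167.25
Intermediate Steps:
(148/Q)*(-4 + 143) = (148/123)*(-4 + 143) = (148*(1/123))*139 = (148/123)*139 = 20572/123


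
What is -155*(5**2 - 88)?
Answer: 9765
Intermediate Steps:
-155*(5**2 - 88) = -155*(25 - 88) = -155*(-63) = 9765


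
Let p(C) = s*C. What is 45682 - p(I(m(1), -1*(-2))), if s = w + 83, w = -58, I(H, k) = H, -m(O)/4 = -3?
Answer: 45382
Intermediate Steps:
m(O) = 12 (m(O) = -4*(-3) = 12)
s = 25 (s = -58 + 83 = 25)
p(C) = 25*C
45682 - p(I(m(1), -1*(-2))) = 45682 - 25*12 = 45682 - 1*300 = 45682 - 300 = 45382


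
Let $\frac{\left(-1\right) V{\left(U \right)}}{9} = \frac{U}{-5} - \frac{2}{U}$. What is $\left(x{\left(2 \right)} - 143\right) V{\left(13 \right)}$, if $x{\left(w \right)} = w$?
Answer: $- \frac{227151}{65} \approx -3494.6$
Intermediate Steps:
$V{\left(U \right)} = \frac{18}{U} + \frac{9 U}{5}$ ($V{\left(U \right)} = - 9 \left(\frac{U}{-5} - \frac{2}{U}\right) = - 9 \left(U \left(- \frac{1}{5}\right) - \frac{2}{U}\right) = - 9 \left(- \frac{U}{5} - \frac{2}{U}\right) = - 9 \left(- \frac{2}{U} - \frac{U}{5}\right) = \frac{18}{U} + \frac{9 U}{5}$)
$\left(x{\left(2 \right)} - 143\right) V{\left(13 \right)} = \left(2 - 143\right) \left(\frac{18}{13} + \frac{9}{5} \cdot 13\right) = - 141 \left(18 \cdot \frac{1}{13} + \frac{117}{5}\right) = - 141 \left(\frac{18}{13} + \frac{117}{5}\right) = \left(-141\right) \frac{1611}{65} = - \frac{227151}{65}$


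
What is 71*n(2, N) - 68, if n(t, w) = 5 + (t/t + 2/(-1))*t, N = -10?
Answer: 145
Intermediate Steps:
n(t, w) = 5 - t (n(t, w) = 5 + (1 + 2*(-1))*t = 5 + (1 - 2)*t = 5 - t)
71*n(2, N) - 68 = 71*(5 - 1*2) - 68 = 71*(5 - 2) - 68 = 71*3 - 68 = 213 - 68 = 145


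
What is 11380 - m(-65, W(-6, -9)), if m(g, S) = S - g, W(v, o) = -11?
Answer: 11326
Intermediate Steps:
11380 - m(-65, W(-6, -9)) = 11380 - (-11 - 1*(-65)) = 11380 - (-11 + 65) = 11380 - 1*54 = 11380 - 54 = 11326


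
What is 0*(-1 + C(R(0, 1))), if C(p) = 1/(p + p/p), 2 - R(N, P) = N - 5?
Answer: 0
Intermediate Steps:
R(N, P) = 7 - N (R(N, P) = 2 - (N - 5) = 2 - (-5 + N) = 2 + (5 - N) = 7 - N)
C(p) = 1/(1 + p) (C(p) = 1/(p + 1) = 1/(1 + p))
0*(-1 + C(R(0, 1))) = 0*(-1 + 1/(1 + (7 - 1*0))) = 0*(-1 + 1/(1 + (7 + 0))) = 0*(-1 + 1/(1 + 7)) = 0*(-1 + 1/8) = 0*(-7/8) = 0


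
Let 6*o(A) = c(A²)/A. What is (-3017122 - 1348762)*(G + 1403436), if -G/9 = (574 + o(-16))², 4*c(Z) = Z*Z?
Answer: 264851986976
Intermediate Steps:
c(Z) = Z²/4 (c(Z) = (Z*Z)/4 = Z²/4)
o(A) = A³/24 (o(A) = (((A²)²/4)/A)/6 = ((A⁴/4)/A)/6 = (A³/4)/6 = A³/24)
G = -1464100 (G = -9*(574 + (1/24)*(-16)³)² = -9*(574 + (1/24)*(-4096))² = -9*(574 - 512/3)² = -9*(1210/3)² = -9*1464100/9 = -1464100)
(-3017122 - 1348762)*(G + 1403436) = (-3017122 - 1348762)*(-1464100 + 1403436) = -4365884*(-60664) = 264851986976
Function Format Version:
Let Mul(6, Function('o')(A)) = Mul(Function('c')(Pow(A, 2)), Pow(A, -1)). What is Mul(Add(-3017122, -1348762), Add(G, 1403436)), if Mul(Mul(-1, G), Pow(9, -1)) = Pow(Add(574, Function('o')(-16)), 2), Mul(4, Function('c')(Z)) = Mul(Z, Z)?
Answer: 264851986976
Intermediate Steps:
Function('c')(Z) = Mul(Rational(1, 4), Pow(Z, 2)) (Function('c')(Z) = Mul(Rational(1, 4), Mul(Z, Z)) = Mul(Rational(1, 4), Pow(Z, 2)))
Function('o')(A) = Mul(Rational(1, 24), Pow(A, 3)) (Function('o')(A) = Mul(Rational(1, 6), Mul(Mul(Rational(1, 4), Pow(Pow(A, 2), 2)), Pow(A, -1))) = Mul(Rational(1, 6), Mul(Mul(Rational(1, 4), Pow(A, 4)), Pow(A, -1))) = Mul(Rational(1, 6), Mul(Rational(1, 4), Pow(A, 3))) = Mul(Rational(1, 24), Pow(A, 3)))
G = -1464100 (G = Mul(-9, Pow(Add(574, Mul(Rational(1, 24), Pow(-16, 3))), 2)) = Mul(-9, Pow(Add(574, Mul(Rational(1, 24), -4096)), 2)) = Mul(-9, Pow(Add(574, Rational(-512, 3)), 2)) = Mul(-9, Pow(Rational(1210, 3), 2)) = Mul(-9, Rational(1464100, 9)) = -1464100)
Mul(Add(-3017122, -1348762), Add(G, 1403436)) = Mul(Add(-3017122, -1348762), Add(-1464100, 1403436)) = Mul(-4365884, -60664) = 264851986976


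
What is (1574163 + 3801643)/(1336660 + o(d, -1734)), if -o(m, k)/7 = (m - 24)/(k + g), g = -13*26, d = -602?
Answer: 795619288/197825367 ≈ 4.0218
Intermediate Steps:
g = -338
o(m, k) = -7*(-24 + m)/(-338 + k) (o(m, k) = -7*(m - 24)/(k - 338) = -7*(-24 + m)/(-338 + k))
(1574163 + 3801643)/(1336660 + o(d, -1734)) = (1574163 + 3801643)/(1336660 + 7*(24 - 1*(-602))/(-338 - 1734)) = 5375806/(1336660 + 7*(24 + 602)/(-2072)) = 5375806/(1336660 + 7*(-1/2072)*626) = 5375806/(1336660 - 313/148) = 5375806/(197825367/148) = 5375806*(148/197825367) = 795619288/197825367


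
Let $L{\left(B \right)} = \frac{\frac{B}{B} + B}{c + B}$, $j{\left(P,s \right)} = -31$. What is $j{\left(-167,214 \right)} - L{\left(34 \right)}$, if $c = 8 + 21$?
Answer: $- \frac{284}{9} \approx -31.556$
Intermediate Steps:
$c = 29$
$L{\left(B \right)} = \frac{1 + B}{29 + B}$ ($L{\left(B \right)} = \frac{\frac{B}{B} + B}{29 + B} = \frac{1 + B}{29 + B}$)
$j{\left(-167,214 \right)} - L{\left(34 \right)} = -31 - \frac{1 + 34}{29 + 34} = -31 - \frac{1}{63} \cdot 35 = -31 - \frac{5}{9} = - \frac{284}{9}$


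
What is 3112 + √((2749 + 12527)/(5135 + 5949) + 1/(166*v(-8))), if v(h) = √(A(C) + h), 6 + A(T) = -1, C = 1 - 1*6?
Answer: 3112 + √(65612242044900 - 19119318090*I*√15)/6899790 ≈ 3113.2 - 0.00066246*I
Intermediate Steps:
C = -5 (C = 1 - 6 = -5)
A(T) = -7 (A(T) = -6 - 1 = -7)
v(h) = √(-7 + h)
3112 + √((2749 + 12527)/(5135 + 5949) + 1/(166*v(-8))) = 3112 + √((2749 + 12527)/(5135 + 5949) + 1/(166*√(-7 - 8))) = 3112 + √(15276/11084 + 1/(166*√(-15))) = 3112 + √(15276*(1/11084) + 1/(166*(I*√15))) = 3112 + √(3819/2771 + 1/(166*I*√15)) = 3112 + √(3819/2771 - I*√15/2490)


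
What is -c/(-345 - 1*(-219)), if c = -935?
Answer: -935/126 ≈ -7.4206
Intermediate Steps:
-c/(-345 - 1*(-219)) = -(-935)/(-345 - 1*(-219)) = -(-935)/(-345 + 219) = -(-935)/(-126) = -(-935)*(-1)/126 = -1*935/126 = -935/126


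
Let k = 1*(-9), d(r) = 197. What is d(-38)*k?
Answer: -1773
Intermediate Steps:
k = -9
d(-38)*k = 197*(-9) = -1773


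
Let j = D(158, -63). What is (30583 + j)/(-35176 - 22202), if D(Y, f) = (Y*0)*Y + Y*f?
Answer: -20629/57378 ≈ -0.35953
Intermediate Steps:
D(Y, f) = Y*f (D(Y, f) = 0*Y + Y*f = 0 + Y*f = Y*f)
j = -9954 (j = 158*(-63) = -9954)
(30583 + j)/(-35176 - 22202) = (30583 - 9954)/(-35176 - 22202) = 20629/(-57378) = 20629*(-1/57378) = -20629/57378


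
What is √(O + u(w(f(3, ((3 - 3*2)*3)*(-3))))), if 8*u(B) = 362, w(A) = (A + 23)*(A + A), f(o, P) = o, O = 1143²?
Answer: √5225977/2 ≈ 1143.0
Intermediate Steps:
O = 1306449
w(A) = 2*A*(23 + A) (w(A) = (23 + A)*(2*A) = 2*A*(23 + A))
u(B) = 181/4 (u(B) = (⅛)*362 = 181/4)
√(O + u(w(f(3, ((3 - 3*2)*3)*(-3))))) = √(1306449 + 181/4) = √(5225977/4) = √5225977/2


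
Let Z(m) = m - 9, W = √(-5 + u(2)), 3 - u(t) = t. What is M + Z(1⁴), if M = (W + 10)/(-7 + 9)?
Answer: -3 + I ≈ -3.0 + 1.0*I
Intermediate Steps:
u(t) = 3 - t
W = 2*I (W = √(-5 + (3 - 1*2)) = √(-5 + (3 - 2)) = √(-5 + 1) = √(-4) = 2*I ≈ 2.0*I)
M = 5 + I (M = (2*I + 10)/(-7 + 9) = (10 + 2*I)/2 = 5 + I ≈ 5.0 + 1.0*I)
Z(m) = -9 + m
M + Z(1⁴) = (5 + I) + (-9 + 1⁴) = (5 + I) + (-9 + 1) = (5 + I) - 8 = -3 + I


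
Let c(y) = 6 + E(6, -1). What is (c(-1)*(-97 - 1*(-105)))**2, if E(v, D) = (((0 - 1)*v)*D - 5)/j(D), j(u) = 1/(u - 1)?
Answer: 1024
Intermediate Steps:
j(u) = 1/(-1 + u)
E(v, D) = (-1 + D)*(-5 - D*v) (E(v, D) = (((0 - 1)*v)*D - 5)/(1/(-1 + D)) = ((-v)*D - 5)*(-1 + D) = (-D*v - 5)*(-1 + D) = (-5 - D*v)*(-1 + D) = (-1 + D)*(-5 - D*v))
c(y) = 4 (c(y) = 6 - (-1 - 1)*(5 - 1*6) = 6 - 1*(-2)*(5 - 6) = 6 - 1*(-2)*(-1) = 6 - 2 = 4)
(c(-1)*(-97 - 1*(-105)))**2 = (4*(-97 - 1*(-105)))**2 = (4*(-97 + 105))**2 = (4*8)**2 = 32**2 = 1024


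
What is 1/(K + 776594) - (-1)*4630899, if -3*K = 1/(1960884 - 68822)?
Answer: 20413428790641410403/4408091990483 ≈ 4.6309e+6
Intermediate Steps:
K = -1/5676186 (K = -1/(3*(1960884 - 68822)) = -⅓/1892062 = -⅓*1/1892062 = -1/5676186 ≈ -1.7617e-7)
1/(K + 776594) - (-1)*4630899 = 1/(-1/5676186 + 776594) - (-1)*4630899 = 1/(4408091990483/5676186) - 1*(-4630899) = 5676186/4408091990483 + 4630899 = 20413428790641410403/4408091990483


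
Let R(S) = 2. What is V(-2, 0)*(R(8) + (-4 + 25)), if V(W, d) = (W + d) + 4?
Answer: 46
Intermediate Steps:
V(W, d) = 4 + W + d
V(-2, 0)*(R(8) + (-4 + 25)) = (4 - 2 + 0)*(2 + (-4 + 25)) = 2*(2 + 21) = 2*23 = 46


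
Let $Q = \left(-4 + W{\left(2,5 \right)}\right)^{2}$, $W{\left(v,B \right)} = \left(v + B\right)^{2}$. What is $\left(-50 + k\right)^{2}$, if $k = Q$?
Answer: $3900625$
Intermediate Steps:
$W{\left(v,B \right)} = \left(B + v\right)^{2}$
$Q = 2025$ ($Q = \left(-4 + \left(5 + 2\right)^{2}\right)^{2} = \left(-4 + 7^{2}\right)^{2} = \left(-4 + 49\right)^{2} = 45^{2} = 2025$)
$k = 2025$
$\left(-50 + k\right)^{2} = \left(-50 + 2025\right)^{2} = 1975^{2} = 3900625$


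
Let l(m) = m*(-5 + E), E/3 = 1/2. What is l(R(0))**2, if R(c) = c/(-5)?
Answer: 0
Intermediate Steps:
R(c) = -c/5 (R(c) = c*(-1/5) = -c/5)
E = 3/2 ≈ 1.5000
l(m) = -7*m/2 (l(m) = m*(-5 + 3/2) = m*(-7/2) = -7*m/2)
l(R(0))**2 = (-(-7)*0/10)**2 = (-7/2*0)**2 = 0**2 = 0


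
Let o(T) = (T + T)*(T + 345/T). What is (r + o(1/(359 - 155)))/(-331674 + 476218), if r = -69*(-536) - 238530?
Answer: -4179411647/3007671552 ≈ -1.3896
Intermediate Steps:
o(T) = 2*T*(T + 345/T) (o(T) = (2*T)*(T + 345/T) = 2*T*(T + 345/T))
r = -201546 (r = 36984 - 238530 = -201546)
(r + o(1/(359 - 155)))/(-331674 + 476218) = (-201546 + (690 + 2*(1/(359 - 155))**2))/(-331674 + 476218) = (-201546 + (690 + 2*(1/204)**2))/144544 = (-201546 + (690 + 2*(1/204)**2))*(1/144544) = (-201546 + (690 + 2*(1/41616)))*(1/144544) = (-201546 + (690 + 1/20808))*(1/144544) = (-201546 + 14357521/20808)*(1/144544) = -4179411647/20808*1/144544 = -4179411647/3007671552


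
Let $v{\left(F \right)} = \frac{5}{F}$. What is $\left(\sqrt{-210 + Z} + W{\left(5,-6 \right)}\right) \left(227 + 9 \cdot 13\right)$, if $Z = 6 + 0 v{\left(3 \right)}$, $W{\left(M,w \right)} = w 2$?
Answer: $-4128 + 688 i \sqrt{51} \approx -4128.0 + 4913.3 i$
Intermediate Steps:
$W{\left(M,w \right)} = 2 w$
$Z = 6$ ($Z = 6 + 0 \cdot \frac{5}{3} = 6 + 0 = 6$)
$\left(\sqrt{-210 + Z} + W{\left(5,-6 \right)}\right) \left(227 + 9 \cdot 13\right) = \left(\sqrt{-210 + 6} + 2 \left(-6\right)\right) \left(227 + 9 \cdot 13\right) = \left(\sqrt{-204} - 12\right) \left(227 + 117\right) = \left(2 i \sqrt{51} - 12\right) 344 = \left(-12 + 2 i \sqrt{51}\right) 344 = -4128 + 688 i \sqrt{51}$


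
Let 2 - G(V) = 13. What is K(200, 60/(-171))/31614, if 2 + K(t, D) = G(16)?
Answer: -13/31614 ≈ -0.00041121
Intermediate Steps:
G(V) = -11 (G(V) = 2 - 1*13 = 2 - 13 = -11)
K(t, D) = -13 (K(t, D) = -2 - 11 = -13)
K(200, 60/(-171))/31614 = -13/31614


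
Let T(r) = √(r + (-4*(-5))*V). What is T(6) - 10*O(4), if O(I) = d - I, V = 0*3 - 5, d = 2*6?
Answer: -80 + I*√94 ≈ -80.0 + 9.6954*I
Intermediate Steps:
d = 12
V = -5 (V = 0 - 5 = -5)
O(I) = 12 - I
T(r) = √(-100 + r) (T(r) = √(r - 4*(-5)*(-5)) = √(r + 20*(-5)) = √(r - 100) = √(-100 + r))
T(6) - 10*O(4) = √(-100 + 6) - 10*(12 - 1*4) = √(-94) - 10*(12 - 4) = I*√94 - 10*8 = I*√94 - 80 = -80 + I*√94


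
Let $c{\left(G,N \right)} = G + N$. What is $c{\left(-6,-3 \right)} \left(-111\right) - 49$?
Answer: $950$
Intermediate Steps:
$c{\left(-6,-3 \right)} \left(-111\right) - 49 = \left(-6 - 3\right) \left(-111\right) - 49 = \left(-9\right) \left(-111\right) - 49 = 999 - 49 = 950$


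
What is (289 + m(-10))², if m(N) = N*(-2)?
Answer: 95481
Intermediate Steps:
m(N) = -2*N
(289 + m(-10))² = (289 - 2*(-10))² = (289 + 20)² = 309² = 95481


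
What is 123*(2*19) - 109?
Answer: 4565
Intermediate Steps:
123*(2*19) - 109 = 123*38 - 109 = 4674 - 109 = 4565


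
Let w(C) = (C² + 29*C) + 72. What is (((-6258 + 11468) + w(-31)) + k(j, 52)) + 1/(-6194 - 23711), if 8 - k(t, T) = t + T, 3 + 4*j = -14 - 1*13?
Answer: 317441573/59810 ≈ 5307.5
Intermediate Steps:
w(C) = 72 + C² + 29*C
j = -15/2 (j = -¾ + (-14 - 1*13)/4 = -¾ + (-14 - 13)/4 = -¾ + (¼)*(-27) = -¾ - 27/4 = -15/2 ≈ -7.5000)
k(t, T) = 8 - T - t (k(t, T) = 8 - (t + T) = 8 - (T + t) = 8 + (-T - t) = 8 - T - t)
(((-6258 + 11468) + w(-31)) + k(j, 52)) + 1/(-6194 - 23711) = (((-6258 + 11468) + (72 + (-31)² + 29*(-31))) + (8 - 1*52 - 1*(-15/2))) + 1/(-6194 - 23711) = ((5210 + (72 + 961 - 899)) + (8 - 52 + 15/2)) + 1/(-29905) = ((5210 + 134) - 73/2) - 1/29905 = (5344 - 73/2) - 1/29905 = 10615/2 - 1/29905 = 317441573/59810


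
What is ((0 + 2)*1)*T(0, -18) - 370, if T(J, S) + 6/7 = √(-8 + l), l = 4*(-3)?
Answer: -2602/7 + 4*I*√5 ≈ -371.71 + 8.9443*I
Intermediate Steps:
l = -12
T(J, S) = -6/7 + 2*I*√5 (T(J, S) = -6/7 + √(-8 - 12) = -6/7 + √(-20) = -6/7 + 2*I*√5)
((0 + 2)*1)*T(0, -18) - 370 = ((0 + 2)*1)*(-6/7 + 2*I*√5) - 370 = (2*1)*(-6/7 + 2*I*√5) - 370 = 2*(-6/7 + 2*I*√5) - 370 = (-12/7 + 4*I*√5) - 370 = -2602/7 + 4*I*√5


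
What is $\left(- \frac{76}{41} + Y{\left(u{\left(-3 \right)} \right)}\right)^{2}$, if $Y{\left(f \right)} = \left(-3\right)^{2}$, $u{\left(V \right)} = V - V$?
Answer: $\frac{85849}{1681} \approx 51.07$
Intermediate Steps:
$u{\left(V \right)} = 0$
$Y{\left(f \right)} = 9$
$\left(- \frac{76}{41} + Y{\left(u{\left(-3 \right)} \right)}\right)^{2} = \left(- \frac{76}{41} + 9\right)^{2} = \left(\frac{293}{41}\right)^{2} = \frac{85849}{1681}$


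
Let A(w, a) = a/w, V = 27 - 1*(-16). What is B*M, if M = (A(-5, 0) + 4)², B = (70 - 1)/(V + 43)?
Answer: 552/43 ≈ 12.837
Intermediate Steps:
V = 43 (V = 27 + 16 = 43)
B = 69/86 (B = (70 - 1)/(43 + 43) = 69/86 ≈ 0.80233)
M = 16 (M = (0/(-5) + 4)² = (0*(-⅕) + 4)² = (0 + 4)² = 4² = 16)
B*M = (69/86)*16 = 552/43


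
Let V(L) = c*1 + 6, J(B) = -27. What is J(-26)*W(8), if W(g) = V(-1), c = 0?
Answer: -162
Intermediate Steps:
V(L) = 6 (V(L) = 0*1 + 6 = 0 + 6 = 6)
W(g) = 6
J(-26)*W(8) = -27*6 = -162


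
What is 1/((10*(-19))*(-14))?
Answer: 1/2660 ≈ 0.00037594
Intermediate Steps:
1/((10*(-19))*(-14)) = 1/(-190*(-14)) = 1/2660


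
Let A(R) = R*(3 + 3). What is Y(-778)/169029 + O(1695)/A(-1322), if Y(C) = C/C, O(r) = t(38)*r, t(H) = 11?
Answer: -1050512591/446912676 ≈ -2.3506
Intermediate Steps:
A(R) = 6*R (A(R) = R*6 = 6*R)
O(r) = 11*r
Y(C) = 1
Y(-778)/169029 + O(1695)/A(-1322) = 1/169029 + (11*1695)/((6*(-1322))) = 1*(1/169029) + 18645/(-7932) = 1/169029 + 18645*(-1/7932) = 1/169029 - 6215/2644 = -1050512591/446912676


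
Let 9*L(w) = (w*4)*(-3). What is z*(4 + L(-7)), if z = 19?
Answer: 760/3 ≈ 253.33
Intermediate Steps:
L(w) = -4*w/3 (L(w) = ((w*4)*(-3))/9 = ((4*w)*(-3))/9 = (-12*w)/9 = -4*w/3)
z*(4 + L(-7)) = 19*(4 - 4/3*(-7)) = 19*(4 + 28/3) = 19*(40/3) = 760/3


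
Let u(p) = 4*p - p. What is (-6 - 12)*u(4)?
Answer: -216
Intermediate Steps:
u(p) = 3*p
(-6 - 12)*u(4) = (-6 - 12)*(3*4) = -18*12 = -216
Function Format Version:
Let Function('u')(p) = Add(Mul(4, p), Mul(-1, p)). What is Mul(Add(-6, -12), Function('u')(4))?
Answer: -216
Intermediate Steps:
Function('u')(p) = Mul(3, p)
Mul(Add(-6, -12), Function('u')(4)) = Mul(Add(-6, -12), Mul(3, 4)) = Mul(-18, 12) = -216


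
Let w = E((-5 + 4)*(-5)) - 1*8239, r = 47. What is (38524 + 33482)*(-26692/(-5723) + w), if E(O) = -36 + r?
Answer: -3388757316912/5723 ≈ -5.9213e+8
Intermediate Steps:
E(O) = 11 (E(O) = -36 + 47 = 11)
w = -8228 (w = 11 - 1*8239 = 11 - 8239 = -8228)
(38524 + 33482)*(-26692/(-5723) + w) = (38524 + 33482)*(-26692/(-5723) - 8228) = 72006*(-26692*(-1/5723) - 8228) = 72006*(26692/5723 - 8228) = 72006*(-47062152/5723) = -3388757316912/5723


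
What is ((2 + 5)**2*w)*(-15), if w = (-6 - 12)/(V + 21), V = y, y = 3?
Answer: 2205/4 ≈ 551.25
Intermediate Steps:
V = 3
w = -3/4 (w = (-6 - 12)/(3 + 21) = -18/24 = -18*1/24 = -3/4 ≈ -0.75000)
((2 + 5)**2*w)*(-15) = ((2 + 5)**2*(-3/4))*(-15) = (7**2*(-3/4))*(-15) = (49*(-3/4))*(-15) = -147/4*(-15) = 2205/4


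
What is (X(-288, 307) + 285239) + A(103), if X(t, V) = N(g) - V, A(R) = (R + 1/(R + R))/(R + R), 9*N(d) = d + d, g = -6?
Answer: 36274016969/127308 ≈ 2.8493e+5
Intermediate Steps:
N(d) = 2*d/9 (N(d) = (d + d)/9 = (2*d)/9 = 2*d/9)
A(R) = (R + 1/(2*R))/(2*R) (A(R) = (R + 1/(2*R))/((2*R)) = (R + 1/(2*R))*(1/(2*R)) = (R + 1/(2*R))/(2*R))
X(t, V) = -4/3 - V (X(t, V) = (2/9)*(-6) - V = -4/3 - V)
(X(-288, 307) + 285239) + A(103) = ((-4/3 - 1*307) + 285239) + (½ + (¼)/103²) = ((-4/3 - 307) + 285239) + (½ + (¼)*(1/10609)) = (-925/3 + 285239) + (½ + 1/42436) = 854792/3 + 21219/42436 = 36274016969/127308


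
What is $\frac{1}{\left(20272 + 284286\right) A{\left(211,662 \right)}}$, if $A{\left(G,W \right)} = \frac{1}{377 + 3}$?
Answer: $\frac{190}{152279} \approx 0.0012477$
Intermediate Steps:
$A{\left(G,W \right)} = \frac{1}{380}$
$\frac{1}{\left(20272 + 284286\right) A{\left(211,662 \right)}} = \frac{\frac{1}{\frac{1}{380}}}{20272 + 284286} = \frac{1}{304558} \cdot 380 = \frac{190}{152279}$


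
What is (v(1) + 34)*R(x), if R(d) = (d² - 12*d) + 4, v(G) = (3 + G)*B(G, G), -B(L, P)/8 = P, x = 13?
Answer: 34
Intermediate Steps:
B(L, P) = -8*P
v(G) = -8*G*(3 + G) (v(G) = (3 + G)*(-8*G) = -8*G*(3 + G))
R(d) = 4 + d² - 12*d
(v(1) + 34)*R(x) = (-8*1*(3 + 1) + 34)*(4 + 13² - 12*13) = (-8*1*4 + 34)*(4 + 169 - 156) = (-32 + 34)*17 = 2*17 = 34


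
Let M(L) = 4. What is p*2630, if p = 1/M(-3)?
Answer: 1315/2 ≈ 657.50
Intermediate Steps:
p = ¼ (p = 1/4 = ¼ ≈ 0.25000)
p*2630 = (¼)*2630 = 1315/2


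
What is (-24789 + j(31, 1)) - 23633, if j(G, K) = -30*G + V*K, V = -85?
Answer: -49437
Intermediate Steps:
j(G, K) = -85*K - 30*G (j(G, K) = -30*G - 85*K = -85*K - 30*G)
(-24789 + j(31, 1)) - 23633 = (-24789 + (-85*1 - 30*31)) - 23633 = (-24789 + (-85 - 930)) - 23633 = (-24789 - 1015) - 23633 = -25804 - 23633 = -49437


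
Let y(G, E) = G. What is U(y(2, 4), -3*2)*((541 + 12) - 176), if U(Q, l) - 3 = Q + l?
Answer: -377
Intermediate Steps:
U(Q, l) = 3 + Q + l (U(Q, l) = 3 + (Q + l) = 3 + Q + l)
U(y(2, 4), -3*2)*((541 + 12) - 176) = (3 + 2 - 3*2)*((541 + 12) - 176) = (3 + 2 - 6)*(553 - 176) = -1*377 = -377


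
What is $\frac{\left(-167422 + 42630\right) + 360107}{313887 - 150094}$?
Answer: $\frac{235315}{163793} \approx 1.4367$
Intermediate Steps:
$\frac{\left(-167422 + 42630\right) + 360107}{313887 - 150094} = \frac{-124792 + 360107}{163793} = 235315 \cdot \frac{1}{163793} = \frac{235315}{163793}$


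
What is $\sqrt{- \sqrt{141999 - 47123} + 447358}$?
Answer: $\sqrt{447358 - 2 \sqrt{23719}} \approx 668.62$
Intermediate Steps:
$\sqrt{- \sqrt{141999 - 47123} + 447358} = \sqrt{- \sqrt{94876} + 447358} = \sqrt{- 2 \sqrt{23719} + 447358} = \sqrt{447358 - 2 \sqrt{23719}}$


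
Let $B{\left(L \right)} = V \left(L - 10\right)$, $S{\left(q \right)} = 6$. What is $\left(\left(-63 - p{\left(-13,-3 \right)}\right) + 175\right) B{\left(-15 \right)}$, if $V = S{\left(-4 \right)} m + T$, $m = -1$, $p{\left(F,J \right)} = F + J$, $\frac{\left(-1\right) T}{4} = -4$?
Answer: $-32000$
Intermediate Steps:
$T = 16$ ($T = \left(-4\right) \left(-4\right) = 16$)
$V = 10$ ($V = 6 \left(-1\right) + 16 = -6 + 16 = 10$)
$B{\left(L \right)} = -100 + 10 L$ ($B{\left(L \right)} = 10 \left(L - 10\right) = 10 \left(-10 + L\right) = -100 + 10 L$)
$\left(\left(-63 - p{\left(-13,-3 \right)}\right) + 175\right) B{\left(-15 \right)} = \left(\left(-63 - \left(-13 - 3\right)\right) + 175\right) \left(-100 + 10 \left(-15\right)\right) = \left(\left(-63 - -16\right) + 175\right) \left(-100 - 150\right) = \left(\left(-63 + 16\right) + 175\right) \left(-250\right) = \left(-47 + 175\right) \left(-250\right) = 128 \left(-250\right) = -32000$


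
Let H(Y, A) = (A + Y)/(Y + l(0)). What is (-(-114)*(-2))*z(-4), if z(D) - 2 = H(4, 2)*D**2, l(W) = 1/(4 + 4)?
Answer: -63384/11 ≈ -5762.2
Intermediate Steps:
l(W) = 1/8
H(Y, A) = (A + Y)/(1/8 + Y) (H(Y, A) = (A + Y)/(Y + 1/8) = (A + Y)/(1/8 + Y))
z(D) = 2 + 16*D**2/11 (z(D) = 2 + (8*(2 + 4)/(1 + 8*4))*D**2 = 2 + (8*6/(1 + 32))*D**2 = 2 + (8*6/33)*D**2 = 2 + (8*(1/33)*6)*D**2 = 2 + 16*D**2/11)
(-(-114)*(-2))*z(-4) = (-(-114)*(-2))*(2 + (16/11)*(-4)**2) = (-38*6)*(2 + (16/11)*16) = -228*(2 + 256/11) = -228*278/11 = -63384/11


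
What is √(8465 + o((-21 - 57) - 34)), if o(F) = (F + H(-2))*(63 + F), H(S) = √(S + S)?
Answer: √(13953 - 98*I) ≈ 118.12 - 0.4148*I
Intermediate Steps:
H(S) = √2*√S (H(S) = √(2*S) = √2*√S)
o(F) = (63 + F)*(F + 2*I) (o(F) = (F + √2*√(-2))*(63 + F) = (F + √2*(I*√2))*(63 + F) = (F + 2*I)*(63 + F) = (63 + F)*(F + 2*I))
√(8465 + o((-21 - 57) - 34)) = √(8465 + (((-21 - 57) - 34)² + 126*I + ((-21 - 57) - 34)*(63 + 2*I))) = √(8465 + ((-78 - 34)² + 126*I + (-78 - 34)*(63 + 2*I))) = √(8465 + ((-112)² + 126*I - 112*(63 + 2*I))) = √(8465 + (12544 + 126*I + (-7056 - 224*I))) = √(8465 + (5488 - 98*I)) = √(13953 - 98*I)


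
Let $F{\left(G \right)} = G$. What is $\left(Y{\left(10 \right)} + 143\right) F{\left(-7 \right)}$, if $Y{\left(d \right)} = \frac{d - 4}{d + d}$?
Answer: $- \frac{10031}{10} \approx -1003.1$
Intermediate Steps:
$Y{\left(d \right)} = \frac{-4 + d}{2 d}$
$\left(Y{\left(10 \right)} + 143\right) F{\left(-7 \right)} = \left(\frac{-4 + 10}{2 \cdot 10} + 143\right) \left(-7\right) = \left(\frac{1}{2} \cdot \frac{1}{10} \cdot 6 + 143\right) \left(-7\right) = \left(\frac{3}{10} + 143\right) \left(-7\right) = \frac{1433}{10} \left(-7\right) = - \frac{10031}{10}$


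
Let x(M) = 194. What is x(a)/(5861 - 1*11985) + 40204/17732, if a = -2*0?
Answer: 30346161/13573846 ≈ 2.2356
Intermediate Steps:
a = 0
x(a)/(5861 - 1*11985) + 40204/17732 = 194/(5861 - 1*11985) + 40204/17732 = 194/(5861 - 11985) + 40204*(1/17732) = 194/(-6124) + 10051/4433 = 194*(-1/6124) + 10051/4433 = -97/3062 + 10051/4433 = 30346161/13573846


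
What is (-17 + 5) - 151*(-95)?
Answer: 14333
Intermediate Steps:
(-17 + 5) - 151*(-95) = -12 + 14345 = 14333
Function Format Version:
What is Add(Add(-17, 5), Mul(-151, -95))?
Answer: 14333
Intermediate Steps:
Add(Add(-17, 5), Mul(-151, -95)) = Add(-12, 14345) = 14333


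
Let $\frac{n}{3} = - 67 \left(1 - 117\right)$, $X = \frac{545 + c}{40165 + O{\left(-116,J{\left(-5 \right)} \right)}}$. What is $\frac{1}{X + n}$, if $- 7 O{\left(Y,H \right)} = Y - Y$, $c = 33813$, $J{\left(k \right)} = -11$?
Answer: $\frac{40165}{936521498} \approx 4.2887 \cdot 10^{-5}$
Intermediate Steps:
$O{\left(Y,H \right)} = 0$ ($O{\left(Y,H \right)} = - \frac{Y - Y}{7} = \left(- \frac{1}{7}\right) 0 = 0$)
$X = \frac{34358}{40165}$ ($X = \frac{545 + 33813}{40165 + 0} = \frac{34358}{40165} \approx 0.85542$)
$n = 23316$ ($n = 3 \left(- 67 \left(1 - 117\right)\right) = 3 \left(\left(-67\right) \left(-116\right)\right) = 3 \cdot 7772 = 23316$)
$\frac{1}{X + n} = \frac{1}{\frac{34358}{40165} + 23316} = \frac{1}{\frac{936521498}{40165}} = \frac{40165}{936521498}$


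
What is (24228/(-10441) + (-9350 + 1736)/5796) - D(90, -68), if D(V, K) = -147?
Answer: 481996335/3362002 ≈ 143.37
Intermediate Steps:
(24228/(-10441) + (-9350 + 1736)/5796) - D(90, -68) = (24228/(-10441) + (-9350 + 1736)/5796) - 1*(-147) = (24228*(-1/10441) - 7614*1/5796) + 147 = (-24228/10441 - 423/322) + 147 = -12217959/3362002 + 147 = 481996335/3362002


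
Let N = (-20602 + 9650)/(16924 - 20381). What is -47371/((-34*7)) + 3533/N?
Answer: 1712819735/1303288 ≈ 1314.2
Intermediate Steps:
N = 10952/3457 (N = -10952/(-3457) = -10952*(-1/3457) = 10952/3457 ≈ 3.1681)
-47371/((-34*7)) + 3533/N = -47371/((-34*7)) + 3533/(10952/3457) = -47371/(-238) + 3533*(3457/10952) = -47371*(-1/238) + 12213581/10952 = 47371/238 + 12213581/10952 = 1712819735/1303288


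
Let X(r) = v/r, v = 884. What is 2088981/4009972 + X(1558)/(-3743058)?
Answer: 3045568572394459/5846222753119452 ≈ 0.52095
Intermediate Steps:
X(r) = 884/r
2088981/4009972 + X(1558)/(-3743058) = 2088981/4009972 + (884/1558)/(-3743058) = 2088981*(1/4009972) + (884*(1/1558))*(-1/3743058) = 2088981/4009972 + (442/779)*(-1/3743058) = 2088981/4009972 - 221/1457921091 = 3045568572394459/5846222753119452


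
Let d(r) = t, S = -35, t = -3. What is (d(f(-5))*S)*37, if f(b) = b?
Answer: 3885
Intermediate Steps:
d(r) = -3
(d(f(-5))*S)*37 = -3*(-35)*37 = 105*37 = 3885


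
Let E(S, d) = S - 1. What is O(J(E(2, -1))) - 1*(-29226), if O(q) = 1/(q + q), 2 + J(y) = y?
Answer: 58451/2 ≈ 29226.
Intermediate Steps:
E(S, d) = -1 + S
J(y) = -2 + y
O(q) = 1/(2*q)
O(J(E(2, -1))) - 1*(-29226) = 1/(2*(-2 + (-1 + 2))) - 1*(-29226) = 1/(2*(-2 + 1)) + 29226 = (½)/(-1) + 29226 = (½)*(-1) + 29226 = -½ + 29226 = 58451/2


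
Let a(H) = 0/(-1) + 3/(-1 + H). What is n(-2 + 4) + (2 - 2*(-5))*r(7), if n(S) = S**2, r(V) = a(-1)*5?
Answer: -86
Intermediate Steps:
a(H) = 3/(-1 + H) (a(H) = 0*(-1) + 3/(-1 + H) = 0 + 3/(-1 + H) = 3/(-1 + H))
r(V) = -15/2 (r(V) = (3/(-1 - 1))*5 = (3/(-2))*5 = (3*(-1/2))*5 = -3/2*5 = -15/2)
n(-2 + 4) + (2 - 2*(-5))*r(7) = (-2 + 4)**2 + (2 - 2*(-5))*(-15/2) = 2**2 + (2 + 10)*(-15/2) = 4 + 12*(-15/2) = 4 - 90 = -86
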